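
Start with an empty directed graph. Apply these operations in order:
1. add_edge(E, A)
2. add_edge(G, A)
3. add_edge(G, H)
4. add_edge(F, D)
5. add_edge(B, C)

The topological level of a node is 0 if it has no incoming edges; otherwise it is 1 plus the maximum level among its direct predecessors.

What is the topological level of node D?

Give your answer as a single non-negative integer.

Op 1: add_edge(E, A). Edges now: 1
Op 2: add_edge(G, A). Edges now: 2
Op 3: add_edge(G, H). Edges now: 3
Op 4: add_edge(F, D). Edges now: 4
Op 5: add_edge(B, C). Edges now: 5
Compute levels (Kahn BFS):
  sources (in-degree 0): B, E, F, G
  process B: level=0
    B->C: in-degree(C)=0, level(C)=1, enqueue
  process E: level=0
    E->A: in-degree(A)=1, level(A)>=1
  process F: level=0
    F->D: in-degree(D)=0, level(D)=1, enqueue
  process G: level=0
    G->A: in-degree(A)=0, level(A)=1, enqueue
    G->H: in-degree(H)=0, level(H)=1, enqueue
  process C: level=1
  process D: level=1
  process A: level=1
  process H: level=1
All levels: A:1, B:0, C:1, D:1, E:0, F:0, G:0, H:1
level(D) = 1

Answer: 1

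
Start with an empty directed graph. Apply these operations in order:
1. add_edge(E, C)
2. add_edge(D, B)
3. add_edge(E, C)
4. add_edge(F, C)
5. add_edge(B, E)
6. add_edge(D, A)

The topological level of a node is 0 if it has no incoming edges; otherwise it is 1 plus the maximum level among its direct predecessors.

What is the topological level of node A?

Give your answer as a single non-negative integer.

Op 1: add_edge(E, C). Edges now: 1
Op 2: add_edge(D, B). Edges now: 2
Op 3: add_edge(E, C) (duplicate, no change). Edges now: 2
Op 4: add_edge(F, C). Edges now: 3
Op 5: add_edge(B, E). Edges now: 4
Op 6: add_edge(D, A). Edges now: 5
Compute levels (Kahn BFS):
  sources (in-degree 0): D, F
  process D: level=0
    D->A: in-degree(A)=0, level(A)=1, enqueue
    D->B: in-degree(B)=0, level(B)=1, enqueue
  process F: level=0
    F->C: in-degree(C)=1, level(C)>=1
  process A: level=1
  process B: level=1
    B->E: in-degree(E)=0, level(E)=2, enqueue
  process E: level=2
    E->C: in-degree(C)=0, level(C)=3, enqueue
  process C: level=3
All levels: A:1, B:1, C:3, D:0, E:2, F:0
level(A) = 1

Answer: 1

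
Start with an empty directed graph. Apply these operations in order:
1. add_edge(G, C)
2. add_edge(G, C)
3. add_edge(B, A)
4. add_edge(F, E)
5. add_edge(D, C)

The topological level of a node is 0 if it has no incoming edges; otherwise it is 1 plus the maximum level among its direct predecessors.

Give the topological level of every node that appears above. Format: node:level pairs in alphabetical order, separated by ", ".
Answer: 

Answer: A:1, B:0, C:1, D:0, E:1, F:0, G:0

Derivation:
Op 1: add_edge(G, C). Edges now: 1
Op 2: add_edge(G, C) (duplicate, no change). Edges now: 1
Op 3: add_edge(B, A). Edges now: 2
Op 4: add_edge(F, E). Edges now: 3
Op 5: add_edge(D, C). Edges now: 4
Compute levels (Kahn BFS):
  sources (in-degree 0): B, D, F, G
  process B: level=0
    B->A: in-degree(A)=0, level(A)=1, enqueue
  process D: level=0
    D->C: in-degree(C)=1, level(C)>=1
  process F: level=0
    F->E: in-degree(E)=0, level(E)=1, enqueue
  process G: level=0
    G->C: in-degree(C)=0, level(C)=1, enqueue
  process A: level=1
  process E: level=1
  process C: level=1
All levels: A:1, B:0, C:1, D:0, E:1, F:0, G:0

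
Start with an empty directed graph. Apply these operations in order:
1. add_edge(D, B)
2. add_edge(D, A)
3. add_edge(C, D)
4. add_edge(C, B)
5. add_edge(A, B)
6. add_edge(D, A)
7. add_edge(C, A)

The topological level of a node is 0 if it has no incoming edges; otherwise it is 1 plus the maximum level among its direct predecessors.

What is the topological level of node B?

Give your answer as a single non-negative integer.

Op 1: add_edge(D, B). Edges now: 1
Op 2: add_edge(D, A). Edges now: 2
Op 3: add_edge(C, D). Edges now: 3
Op 4: add_edge(C, B). Edges now: 4
Op 5: add_edge(A, B). Edges now: 5
Op 6: add_edge(D, A) (duplicate, no change). Edges now: 5
Op 7: add_edge(C, A). Edges now: 6
Compute levels (Kahn BFS):
  sources (in-degree 0): C
  process C: level=0
    C->A: in-degree(A)=1, level(A)>=1
    C->B: in-degree(B)=2, level(B)>=1
    C->D: in-degree(D)=0, level(D)=1, enqueue
  process D: level=1
    D->A: in-degree(A)=0, level(A)=2, enqueue
    D->B: in-degree(B)=1, level(B)>=2
  process A: level=2
    A->B: in-degree(B)=0, level(B)=3, enqueue
  process B: level=3
All levels: A:2, B:3, C:0, D:1
level(B) = 3

Answer: 3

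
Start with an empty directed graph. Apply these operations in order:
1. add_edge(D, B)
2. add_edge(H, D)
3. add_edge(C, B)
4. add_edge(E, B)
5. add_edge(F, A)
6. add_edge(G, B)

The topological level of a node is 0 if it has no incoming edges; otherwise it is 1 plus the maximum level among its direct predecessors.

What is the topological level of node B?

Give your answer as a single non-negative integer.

Answer: 2

Derivation:
Op 1: add_edge(D, B). Edges now: 1
Op 2: add_edge(H, D). Edges now: 2
Op 3: add_edge(C, B). Edges now: 3
Op 4: add_edge(E, B). Edges now: 4
Op 5: add_edge(F, A). Edges now: 5
Op 6: add_edge(G, B). Edges now: 6
Compute levels (Kahn BFS):
  sources (in-degree 0): C, E, F, G, H
  process C: level=0
    C->B: in-degree(B)=3, level(B)>=1
  process E: level=0
    E->B: in-degree(B)=2, level(B)>=1
  process F: level=0
    F->A: in-degree(A)=0, level(A)=1, enqueue
  process G: level=0
    G->B: in-degree(B)=1, level(B)>=1
  process H: level=0
    H->D: in-degree(D)=0, level(D)=1, enqueue
  process A: level=1
  process D: level=1
    D->B: in-degree(B)=0, level(B)=2, enqueue
  process B: level=2
All levels: A:1, B:2, C:0, D:1, E:0, F:0, G:0, H:0
level(B) = 2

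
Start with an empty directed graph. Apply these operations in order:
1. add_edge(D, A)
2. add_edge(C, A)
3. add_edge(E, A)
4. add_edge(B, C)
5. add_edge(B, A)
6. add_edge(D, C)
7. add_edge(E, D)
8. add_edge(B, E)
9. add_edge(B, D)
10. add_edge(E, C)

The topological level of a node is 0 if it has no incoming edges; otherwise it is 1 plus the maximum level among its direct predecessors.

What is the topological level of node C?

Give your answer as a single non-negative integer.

Op 1: add_edge(D, A). Edges now: 1
Op 2: add_edge(C, A). Edges now: 2
Op 3: add_edge(E, A). Edges now: 3
Op 4: add_edge(B, C). Edges now: 4
Op 5: add_edge(B, A). Edges now: 5
Op 6: add_edge(D, C). Edges now: 6
Op 7: add_edge(E, D). Edges now: 7
Op 8: add_edge(B, E). Edges now: 8
Op 9: add_edge(B, D). Edges now: 9
Op 10: add_edge(E, C). Edges now: 10
Compute levels (Kahn BFS):
  sources (in-degree 0): B
  process B: level=0
    B->A: in-degree(A)=3, level(A)>=1
    B->C: in-degree(C)=2, level(C)>=1
    B->D: in-degree(D)=1, level(D)>=1
    B->E: in-degree(E)=0, level(E)=1, enqueue
  process E: level=1
    E->A: in-degree(A)=2, level(A)>=2
    E->C: in-degree(C)=1, level(C)>=2
    E->D: in-degree(D)=0, level(D)=2, enqueue
  process D: level=2
    D->A: in-degree(A)=1, level(A)>=3
    D->C: in-degree(C)=0, level(C)=3, enqueue
  process C: level=3
    C->A: in-degree(A)=0, level(A)=4, enqueue
  process A: level=4
All levels: A:4, B:0, C:3, D:2, E:1
level(C) = 3

Answer: 3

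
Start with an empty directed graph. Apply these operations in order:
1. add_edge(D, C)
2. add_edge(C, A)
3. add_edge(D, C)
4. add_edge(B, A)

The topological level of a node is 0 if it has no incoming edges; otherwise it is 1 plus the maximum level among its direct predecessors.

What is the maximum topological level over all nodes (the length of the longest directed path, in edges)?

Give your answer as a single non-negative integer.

Op 1: add_edge(D, C). Edges now: 1
Op 2: add_edge(C, A). Edges now: 2
Op 3: add_edge(D, C) (duplicate, no change). Edges now: 2
Op 4: add_edge(B, A). Edges now: 3
Compute levels (Kahn BFS):
  sources (in-degree 0): B, D
  process B: level=0
    B->A: in-degree(A)=1, level(A)>=1
  process D: level=0
    D->C: in-degree(C)=0, level(C)=1, enqueue
  process C: level=1
    C->A: in-degree(A)=0, level(A)=2, enqueue
  process A: level=2
All levels: A:2, B:0, C:1, D:0
max level = 2

Answer: 2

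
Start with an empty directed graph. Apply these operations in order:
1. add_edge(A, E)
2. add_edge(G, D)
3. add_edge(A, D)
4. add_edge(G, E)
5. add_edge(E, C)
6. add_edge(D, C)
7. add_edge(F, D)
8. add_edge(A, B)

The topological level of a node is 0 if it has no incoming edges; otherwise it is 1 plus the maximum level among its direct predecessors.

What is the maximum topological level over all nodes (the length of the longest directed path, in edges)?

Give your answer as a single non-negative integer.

Op 1: add_edge(A, E). Edges now: 1
Op 2: add_edge(G, D). Edges now: 2
Op 3: add_edge(A, D). Edges now: 3
Op 4: add_edge(G, E). Edges now: 4
Op 5: add_edge(E, C). Edges now: 5
Op 6: add_edge(D, C). Edges now: 6
Op 7: add_edge(F, D). Edges now: 7
Op 8: add_edge(A, B). Edges now: 8
Compute levels (Kahn BFS):
  sources (in-degree 0): A, F, G
  process A: level=0
    A->B: in-degree(B)=0, level(B)=1, enqueue
    A->D: in-degree(D)=2, level(D)>=1
    A->E: in-degree(E)=1, level(E)>=1
  process F: level=0
    F->D: in-degree(D)=1, level(D)>=1
  process G: level=0
    G->D: in-degree(D)=0, level(D)=1, enqueue
    G->E: in-degree(E)=0, level(E)=1, enqueue
  process B: level=1
  process D: level=1
    D->C: in-degree(C)=1, level(C)>=2
  process E: level=1
    E->C: in-degree(C)=0, level(C)=2, enqueue
  process C: level=2
All levels: A:0, B:1, C:2, D:1, E:1, F:0, G:0
max level = 2

Answer: 2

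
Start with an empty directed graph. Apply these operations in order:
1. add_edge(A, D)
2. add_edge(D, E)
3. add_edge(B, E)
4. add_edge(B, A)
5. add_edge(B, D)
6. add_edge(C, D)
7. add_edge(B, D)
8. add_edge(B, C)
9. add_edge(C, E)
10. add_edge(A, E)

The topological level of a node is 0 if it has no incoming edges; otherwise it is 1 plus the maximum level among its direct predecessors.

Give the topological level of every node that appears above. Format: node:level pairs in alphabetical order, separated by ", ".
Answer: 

Op 1: add_edge(A, D). Edges now: 1
Op 2: add_edge(D, E). Edges now: 2
Op 3: add_edge(B, E). Edges now: 3
Op 4: add_edge(B, A). Edges now: 4
Op 5: add_edge(B, D). Edges now: 5
Op 6: add_edge(C, D). Edges now: 6
Op 7: add_edge(B, D) (duplicate, no change). Edges now: 6
Op 8: add_edge(B, C). Edges now: 7
Op 9: add_edge(C, E). Edges now: 8
Op 10: add_edge(A, E). Edges now: 9
Compute levels (Kahn BFS):
  sources (in-degree 0): B
  process B: level=0
    B->A: in-degree(A)=0, level(A)=1, enqueue
    B->C: in-degree(C)=0, level(C)=1, enqueue
    B->D: in-degree(D)=2, level(D)>=1
    B->E: in-degree(E)=3, level(E)>=1
  process A: level=1
    A->D: in-degree(D)=1, level(D)>=2
    A->E: in-degree(E)=2, level(E)>=2
  process C: level=1
    C->D: in-degree(D)=0, level(D)=2, enqueue
    C->E: in-degree(E)=1, level(E)>=2
  process D: level=2
    D->E: in-degree(E)=0, level(E)=3, enqueue
  process E: level=3
All levels: A:1, B:0, C:1, D:2, E:3

Answer: A:1, B:0, C:1, D:2, E:3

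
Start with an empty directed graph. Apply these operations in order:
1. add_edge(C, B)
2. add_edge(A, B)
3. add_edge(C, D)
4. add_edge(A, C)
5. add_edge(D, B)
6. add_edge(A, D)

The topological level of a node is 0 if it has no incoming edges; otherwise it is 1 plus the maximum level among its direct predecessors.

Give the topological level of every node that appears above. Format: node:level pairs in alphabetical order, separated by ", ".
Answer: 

Answer: A:0, B:3, C:1, D:2

Derivation:
Op 1: add_edge(C, B). Edges now: 1
Op 2: add_edge(A, B). Edges now: 2
Op 3: add_edge(C, D). Edges now: 3
Op 4: add_edge(A, C). Edges now: 4
Op 5: add_edge(D, B). Edges now: 5
Op 6: add_edge(A, D). Edges now: 6
Compute levels (Kahn BFS):
  sources (in-degree 0): A
  process A: level=0
    A->B: in-degree(B)=2, level(B)>=1
    A->C: in-degree(C)=0, level(C)=1, enqueue
    A->D: in-degree(D)=1, level(D)>=1
  process C: level=1
    C->B: in-degree(B)=1, level(B)>=2
    C->D: in-degree(D)=0, level(D)=2, enqueue
  process D: level=2
    D->B: in-degree(B)=0, level(B)=3, enqueue
  process B: level=3
All levels: A:0, B:3, C:1, D:2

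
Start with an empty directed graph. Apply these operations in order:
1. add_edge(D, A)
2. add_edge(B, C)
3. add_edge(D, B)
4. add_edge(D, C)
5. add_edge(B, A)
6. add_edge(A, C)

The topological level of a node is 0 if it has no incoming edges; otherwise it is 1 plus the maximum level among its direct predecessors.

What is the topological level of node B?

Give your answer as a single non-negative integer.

Answer: 1

Derivation:
Op 1: add_edge(D, A). Edges now: 1
Op 2: add_edge(B, C). Edges now: 2
Op 3: add_edge(D, B). Edges now: 3
Op 4: add_edge(D, C). Edges now: 4
Op 5: add_edge(B, A). Edges now: 5
Op 6: add_edge(A, C). Edges now: 6
Compute levels (Kahn BFS):
  sources (in-degree 0): D
  process D: level=0
    D->A: in-degree(A)=1, level(A)>=1
    D->B: in-degree(B)=0, level(B)=1, enqueue
    D->C: in-degree(C)=2, level(C)>=1
  process B: level=1
    B->A: in-degree(A)=0, level(A)=2, enqueue
    B->C: in-degree(C)=1, level(C)>=2
  process A: level=2
    A->C: in-degree(C)=0, level(C)=3, enqueue
  process C: level=3
All levels: A:2, B:1, C:3, D:0
level(B) = 1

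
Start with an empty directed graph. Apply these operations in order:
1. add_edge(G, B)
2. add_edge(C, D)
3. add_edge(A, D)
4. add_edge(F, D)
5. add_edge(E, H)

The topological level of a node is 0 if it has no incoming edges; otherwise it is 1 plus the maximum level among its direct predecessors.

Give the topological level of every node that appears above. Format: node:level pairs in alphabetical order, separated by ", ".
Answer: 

Answer: A:0, B:1, C:0, D:1, E:0, F:0, G:0, H:1

Derivation:
Op 1: add_edge(G, B). Edges now: 1
Op 2: add_edge(C, D). Edges now: 2
Op 3: add_edge(A, D). Edges now: 3
Op 4: add_edge(F, D). Edges now: 4
Op 5: add_edge(E, H). Edges now: 5
Compute levels (Kahn BFS):
  sources (in-degree 0): A, C, E, F, G
  process A: level=0
    A->D: in-degree(D)=2, level(D)>=1
  process C: level=0
    C->D: in-degree(D)=1, level(D)>=1
  process E: level=0
    E->H: in-degree(H)=0, level(H)=1, enqueue
  process F: level=0
    F->D: in-degree(D)=0, level(D)=1, enqueue
  process G: level=0
    G->B: in-degree(B)=0, level(B)=1, enqueue
  process H: level=1
  process D: level=1
  process B: level=1
All levels: A:0, B:1, C:0, D:1, E:0, F:0, G:0, H:1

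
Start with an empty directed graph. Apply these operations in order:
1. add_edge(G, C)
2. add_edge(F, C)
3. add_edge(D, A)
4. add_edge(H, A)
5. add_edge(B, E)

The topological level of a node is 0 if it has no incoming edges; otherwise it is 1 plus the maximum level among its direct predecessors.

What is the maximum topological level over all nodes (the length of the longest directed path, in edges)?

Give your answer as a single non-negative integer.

Answer: 1

Derivation:
Op 1: add_edge(G, C). Edges now: 1
Op 2: add_edge(F, C). Edges now: 2
Op 3: add_edge(D, A). Edges now: 3
Op 4: add_edge(H, A). Edges now: 4
Op 5: add_edge(B, E). Edges now: 5
Compute levels (Kahn BFS):
  sources (in-degree 0): B, D, F, G, H
  process B: level=0
    B->E: in-degree(E)=0, level(E)=1, enqueue
  process D: level=0
    D->A: in-degree(A)=1, level(A)>=1
  process F: level=0
    F->C: in-degree(C)=1, level(C)>=1
  process G: level=0
    G->C: in-degree(C)=0, level(C)=1, enqueue
  process H: level=0
    H->A: in-degree(A)=0, level(A)=1, enqueue
  process E: level=1
  process C: level=1
  process A: level=1
All levels: A:1, B:0, C:1, D:0, E:1, F:0, G:0, H:0
max level = 1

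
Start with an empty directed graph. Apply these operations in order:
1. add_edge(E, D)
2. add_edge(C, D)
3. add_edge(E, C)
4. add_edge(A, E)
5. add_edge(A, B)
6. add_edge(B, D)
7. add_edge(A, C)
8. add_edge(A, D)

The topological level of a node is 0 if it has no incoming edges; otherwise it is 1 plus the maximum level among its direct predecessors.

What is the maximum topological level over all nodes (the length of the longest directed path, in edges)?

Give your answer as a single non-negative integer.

Op 1: add_edge(E, D). Edges now: 1
Op 2: add_edge(C, D). Edges now: 2
Op 3: add_edge(E, C). Edges now: 3
Op 4: add_edge(A, E). Edges now: 4
Op 5: add_edge(A, B). Edges now: 5
Op 6: add_edge(B, D). Edges now: 6
Op 7: add_edge(A, C). Edges now: 7
Op 8: add_edge(A, D). Edges now: 8
Compute levels (Kahn BFS):
  sources (in-degree 0): A
  process A: level=0
    A->B: in-degree(B)=0, level(B)=1, enqueue
    A->C: in-degree(C)=1, level(C)>=1
    A->D: in-degree(D)=3, level(D)>=1
    A->E: in-degree(E)=0, level(E)=1, enqueue
  process B: level=1
    B->D: in-degree(D)=2, level(D)>=2
  process E: level=1
    E->C: in-degree(C)=0, level(C)=2, enqueue
    E->D: in-degree(D)=1, level(D)>=2
  process C: level=2
    C->D: in-degree(D)=0, level(D)=3, enqueue
  process D: level=3
All levels: A:0, B:1, C:2, D:3, E:1
max level = 3

Answer: 3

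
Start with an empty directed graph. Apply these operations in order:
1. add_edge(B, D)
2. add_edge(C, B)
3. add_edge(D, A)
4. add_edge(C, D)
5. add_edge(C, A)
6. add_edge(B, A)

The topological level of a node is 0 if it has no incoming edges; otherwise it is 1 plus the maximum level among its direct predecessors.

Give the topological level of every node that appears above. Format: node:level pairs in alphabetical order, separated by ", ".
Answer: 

Op 1: add_edge(B, D). Edges now: 1
Op 2: add_edge(C, B). Edges now: 2
Op 3: add_edge(D, A). Edges now: 3
Op 4: add_edge(C, D). Edges now: 4
Op 5: add_edge(C, A). Edges now: 5
Op 6: add_edge(B, A). Edges now: 6
Compute levels (Kahn BFS):
  sources (in-degree 0): C
  process C: level=0
    C->A: in-degree(A)=2, level(A)>=1
    C->B: in-degree(B)=0, level(B)=1, enqueue
    C->D: in-degree(D)=1, level(D)>=1
  process B: level=1
    B->A: in-degree(A)=1, level(A)>=2
    B->D: in-degree(D)=0, level(D)=2, enqueue
  process D: level=2
    D->A: in-degree(A)=0, level(A)=3, enqueue
  process A: level=3
All levels: A:3, B:1, C:0, D:2

Answer: A:3, B:1, C:0, D:2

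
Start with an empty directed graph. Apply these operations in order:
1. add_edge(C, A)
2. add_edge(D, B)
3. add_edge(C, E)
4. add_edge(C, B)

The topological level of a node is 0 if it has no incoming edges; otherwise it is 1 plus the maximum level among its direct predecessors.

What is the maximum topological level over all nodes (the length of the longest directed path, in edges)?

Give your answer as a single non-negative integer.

Answer: 1

Derivation:
Op 1: add_edge(C, A). Edges now: 1
Op 2: add_edge(D, B). Edges now: 2
Op 3: add_edge(C, E). Edges now: 3
Op 4: add_edge(C, B). Edges now: 4
Compute levels (Kahn BFS):
  sources (in-degree 0): C, D
  process C: level=0
    C->A: in-degree(A)=0, level(A)=1, enqueue
    C->B: in-degree(B)=1, level(B)>=1
    C->E: in-degree(E)=0, level(E)=1, enqueue
  process D: level=0
    D->B: in-degree(B)=0, level(B)=1, enqueue
  process A: level=1
  process E: level=1
  process B: level=1
All levels: A:1, B:1, C:0, D:0, E:1
max level = 1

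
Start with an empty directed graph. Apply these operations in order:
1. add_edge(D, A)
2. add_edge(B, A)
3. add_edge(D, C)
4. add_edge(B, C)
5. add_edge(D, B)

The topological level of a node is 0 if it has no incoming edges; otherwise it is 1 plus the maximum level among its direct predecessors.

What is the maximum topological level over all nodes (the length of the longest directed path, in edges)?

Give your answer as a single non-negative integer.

Answer: 2

Derivation:
Op 1: add_edge(D, A). Edges now: 1
Op 2: add_edge(B, A). Edges now: 2
Op 3: add_edge(D, C). Edges now: 3
Op 4: add_edge(B, C). Edges now: 4
Op 5: add_edge(D, B). Edges now: 5
Compute levels (Kahn BFS):
  sources (in-degree 0): D
  process D: level=0
    D->A: in-degree(A)=1, level(A)>=1
    D->B: in-degree(B)=0, level(B)=1, enqueue
    D->C: in-degree(C)=1, level(C)>=1
  process B: level=1
    B->A: in-degree(A)=0, level(A)=2, enqueue
    B->C: in-degree(C)=0, level(C)=2, enqueue
  process A: level=2
  process C: level=2
All levels: A:2, B:1, C:2, D:0
max level = 2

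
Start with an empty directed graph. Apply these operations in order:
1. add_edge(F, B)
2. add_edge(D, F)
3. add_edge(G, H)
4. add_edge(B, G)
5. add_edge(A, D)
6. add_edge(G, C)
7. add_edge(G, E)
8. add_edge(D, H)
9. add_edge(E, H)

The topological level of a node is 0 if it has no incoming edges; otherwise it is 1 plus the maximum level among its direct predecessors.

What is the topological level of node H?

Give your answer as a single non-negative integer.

Answer: 6

Derivation:
Op 1: add_edge(F, B). Edges now: 1
Op 2: add_edge(D, F). Edges now: 2
Op 3: add_edge(G, H). Edges now: 3
Op 4: add_edge(B, G). Edges now: 4
Op 5: add_edge(A, D). Edges now: 5
Op 6: add_edge(G, C). Edges now: 6
Op 7: add_edge(G, E). Edges now: 7
Op 8: add_edge(D, H). Edges now: 8
Op 9: add_edge(E, H). Edges now: 9
Compute levels (Kahn BFS):
  sources (in-degree 0): A
  process A: level=0
    A->D: in-degree(D)=0, level(D)=1, enqueue
  process D: level=1
    D->F: in-degree(F)=0, level(F)=2, enqueue
    D->H: in-degree(H)=2, level(H)>=2
  process F: level=2
    F->B: in-degree(B)=0, level(B)=3, enqueue
  process B: level=3
    B->G: in-degree(G)=0, level(G)=4, enqueue
  process G: level=4
    G->C: in-degree(C)=0, level(C)=5, enqueue
    G->E: in-degree(E)=0, level(E)=5, enqueue
    G->H: in-degree(H)=1, level(H)>=5
  process C: level=5
  process E: level=5
    E->H: in-degree(H)=0, level(H)=6, enqueue
  process H: level=6
All levels: A:0, B:3, C:5, D:1, E:5, F:2, G:4, H:6
level(H) = 6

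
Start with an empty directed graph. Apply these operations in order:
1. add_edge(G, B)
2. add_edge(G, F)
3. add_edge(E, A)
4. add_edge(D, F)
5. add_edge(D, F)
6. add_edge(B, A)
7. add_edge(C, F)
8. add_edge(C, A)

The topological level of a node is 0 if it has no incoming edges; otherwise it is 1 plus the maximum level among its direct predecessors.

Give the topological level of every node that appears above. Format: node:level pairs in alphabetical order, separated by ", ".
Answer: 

Answer: A:2, B:1, C:0, D:0, E:0, F:1, G:0

Derivation:
Op 1: add_edge(G, B). Edges now: 1
Op 2: add_edge(G, F). Edges now: 2
Op 3: add_edge(E, A). Edges now: 3
Op 4: add_edge(D, F). Edges now: 4
Op 5: add_edge(D, F) (duplicate, no change). Edges now: 4
Op 6: add_edge(B, A). Edges now: 5
Op 7: add_edge(C, F). Edges now: 6
Op 8: add_edge(C, A). Edges now: 7
Compute levels (Kahn BFS):
  sources (in-degree 0): C, D, E, G
  process C: level=0
    C->A: in-degree(A)=2, level(A)>=1
    C->F: in-degree(F)=2, level(F)>=1
  process D: level=0
    D->F: in-degree(F)=1, level(F)>=1
  process E: level=0
    E->A: in-degree(A)=1, level(A)>=1
  process G: level=0
    G->B: in-degree(B)=0, level(B)=1, enqueue
    G->F: in-degree(F)=0, level(F)=1, enqueue
  process B: level=1
    B->A: in-degree(A)=0, level(A)=2, enqueue
  process F: level=1
  process A: level=2
All levels: A:2, B:1, C:0, D:0, E:0, F:1, G:0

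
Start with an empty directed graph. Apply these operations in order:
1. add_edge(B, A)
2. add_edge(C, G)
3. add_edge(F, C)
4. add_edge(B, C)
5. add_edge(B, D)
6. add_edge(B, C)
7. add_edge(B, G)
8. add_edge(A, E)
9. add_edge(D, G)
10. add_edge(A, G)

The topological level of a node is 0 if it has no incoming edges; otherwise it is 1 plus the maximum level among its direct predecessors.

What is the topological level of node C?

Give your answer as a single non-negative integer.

Answer: 1

Derivation:
Op 1: add_edge(B, A). Edges now: 1
Op 2: add_edge(C, G). Edges now: 2
Op 3: add_edge(F, C). Edges now: 3
Op 4: add_edge(B, C). Edges now: 4
Op 5: add_edge(B, D). Edges now: 5
Op 6: add_edge(B, C) (duplicate, no change). Edges now: 5
Op 7: add_edge(B, G). Edges now: 6
Op 8: add_edge(A, E). Edges now: 7
Op 9: add_edge(D, G). Edges now: 8
Op 10: add_edge(A, G). Edges now: 9
Compute levels (Kahn BFS):
  sources (in-degree 0): B, F
  process B: level=0
    B->A: in-degree(A)=0, level(A)=1, enqueue
    B->C: in-degree(C)=1, level(C)>=1
    B->D: in-degree(D)=0, level(D)=1, enqueue
    B->G: in-degree(G)=3, level(G)>=1
  process F: level=0
    F->C: in-degree(C)=0, level(C)=1, enqueue
  process A: level=1
    A->E: in-degree(E)=0, level(E)=2, enqueue
    A->G: in-degree(G)=2, level(G)>=2
  process D: level=1
    D->G: in-degree(G)=1, level(G)>=2
  process C: level=1
    C->G: in-degree(G)=0, level(G)=2, enqueue
  process E: level=2
  process G: level=2
All levels: A:1, B:0, C:1, D:1, E:2, F:0, G:2
level(C) = 1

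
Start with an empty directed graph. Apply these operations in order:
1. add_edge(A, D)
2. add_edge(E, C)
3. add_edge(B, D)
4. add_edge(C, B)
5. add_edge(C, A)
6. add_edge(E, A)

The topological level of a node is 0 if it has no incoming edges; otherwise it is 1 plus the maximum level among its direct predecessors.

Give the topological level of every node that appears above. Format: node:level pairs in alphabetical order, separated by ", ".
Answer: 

Op 1: add_edge(A, D). Edges now: 1
Op 2: add_edge(E, C). Edges now: 2
Op 3: add_edge(B, D). Edges now: 3
Op 4: add_edge(C, B). Edges now: 4
Op 5: add_edge(C, A). Edges now: 5
Op 6: add_edge(E, A). Edges now: 6
Compute levels (Kahn BFS):
  sources (in-degree 0): E
  process E: level=0
    E->A: in-degree(A)=1, level(A)>=1
    E->C: in-degree(C)=0, level(C)=1, enqueue
  process C: level=1
    C->A: in-degree(A)=0, level(A)=2, enqueue
    C->B: in-degree(B)=0, level(B)=2, enqueue
  process A: level=2
    A->D: in-degree(D)=1, level(D)>=3
  process B: level=2
    B->D: in-degree(D)=0, level(D)=3, enqueue
  process D: level=3
All levels: A:2, B:2, C:1, D:3, E:0

Answer: A:2, B:2, C:1, D:3, E:0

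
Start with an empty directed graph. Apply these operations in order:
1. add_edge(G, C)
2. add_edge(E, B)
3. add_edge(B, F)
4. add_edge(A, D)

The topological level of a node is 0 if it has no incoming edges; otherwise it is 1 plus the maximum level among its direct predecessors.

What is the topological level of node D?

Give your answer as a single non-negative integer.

Answer: 1

Derivation:
Op 1: add_edge(G, C). Edges now: 1
Op 2: add_edge(E, B). Edges now: 2
Op 3: add_edge(B, F). Edges now: 3
Op 4: add_edge(A, D). Edges now: 4
Compute levels (Kahn BFS):
  sources (in-degree 0): A, E, G
  process A: level=0
    A->D: in-degree(D)=0, level(D)=1, enqueue
  process E: level=0
    E->B: in-degree(B)=0, level(B)=1, enqueue
  process G: level=0
    G->C: in-degree(C)=0, level(C)=1, enqueue
  process D: level=1
  process B: level=1
    B->F: in-degree(F)=0, level(F)=2, enqueue
  process C: level=1
  process F: level=2
All levels: A:0, B:1, C:1, D:1, E:0, F:2, G:0
level(D) = 1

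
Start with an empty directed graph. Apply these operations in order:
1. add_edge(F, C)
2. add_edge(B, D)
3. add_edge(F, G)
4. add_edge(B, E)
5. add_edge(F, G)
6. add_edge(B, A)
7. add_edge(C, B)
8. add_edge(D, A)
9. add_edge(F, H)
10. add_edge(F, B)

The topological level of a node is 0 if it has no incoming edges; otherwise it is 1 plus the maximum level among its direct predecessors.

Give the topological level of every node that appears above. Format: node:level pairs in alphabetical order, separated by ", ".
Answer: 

Answer: A:4, B:2, C:1, D:3, E:3, F:0, G:1, H:1

Derivation:
Op 1: add_edge(F, C). Edges now: 1
Op 2: add_edge(B, D). Edges now: 2
Op 3: add_edge(F, G). Edges now: 3
Op 4: add_edge(B, E). Edges now: 4
Op 5: add_edge(F, G) (duplicate, no change). Edges now: 4
Op 6: add_edge(B, A). Edges now: 5
Op 7: add_edge(C, B). Edges now: 6
Op 8: add_edge(D, A). Edges now: 7
Op 9: add_edge(F, H). Edges now: 8
Op 10: add_edge(F, B). Edges now: 9
Compute levels (Kahn BFS):
  sources (in-degree 0): F
  process F: level=0
    F->B: in-degree(B)=1, level(B)>=1
    F->C: in-degree(C)=0, level(C)=1, enqueue
    F->G: in-degree(G)=0, level(G)=1, enqueue
    F->H: in-degree(H)=0, level(H)=1, enqueue
  process C: level=1
    C->B: in-degree(B)=0, level(B)=2, enqueue
  process G: level=1
  process H: level=1
  process B: level=2
    B->A: in-degree(A)=1, level(A)>=3
    B->D: in-degree(D)=0, level(D)=3, enqueue
    B->E: in-degree(E)=0, level(E)=3, enqueue
  process D: level=3
    D->A: in-degree(A)=0, level(A)=4, enqueue
  process E: level=3
  process A: level=4
All levels: A:4, B:2, C:1, D:3, E:3, F:0, G:1, H:1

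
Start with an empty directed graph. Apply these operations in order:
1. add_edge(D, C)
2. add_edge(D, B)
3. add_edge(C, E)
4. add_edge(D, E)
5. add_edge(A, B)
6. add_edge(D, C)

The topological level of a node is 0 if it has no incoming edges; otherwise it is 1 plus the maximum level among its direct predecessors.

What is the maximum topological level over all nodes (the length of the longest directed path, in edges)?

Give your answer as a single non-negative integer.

Op 1: add_edge(D, C). Edges now: 1
Op 2: add_edge(D, B). Edges now: 2
Op 3: add_edge(C, E). Edges now: 3
Op 4: add_edge(D, E). Edges now: 4
Op 5: add_edge(A, B). Edges now: 5
Op 6: add_edge(D, C) (duplicate, no change). Edges now: 5
Compute levels (Kahn BFS):
  sources (in-degree 0): A, D
  process A: level=0
    A->B: in-degree(B)=1, level(B)>=1
  process D: level=0
    D->B: in-degree(B)=0, level(B)=1, enqueue
    D->C: in-degree(C)=0, level(C)=1, enqueue
    D->E: in-degree(E)=1, level(E)>=1
  process B: level=1
  process C: level=1
    C->E: in-degree(E)=0, level(E)=2, enqueue
  process E: level=2
All levels: A:0, B:1, C:1, D:0, E:2
max level = 2

Answer: 2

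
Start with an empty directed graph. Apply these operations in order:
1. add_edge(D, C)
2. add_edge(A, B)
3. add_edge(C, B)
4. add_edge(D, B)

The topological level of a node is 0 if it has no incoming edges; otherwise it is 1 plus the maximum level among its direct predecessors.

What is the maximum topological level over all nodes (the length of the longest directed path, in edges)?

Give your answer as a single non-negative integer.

Op 1: add_edge(D, C). Edges now: 1
Op 2: add_edge(A, B). Edges now: 2
Op 3: add_edge(C, B). Edges now: 3
Op 4: add_edge(D, B). Edges now: 4
Compute levels (Kahn BFS):
  sources (in-degree 0): A, D
  process A: level=0
    A->B: in-degree(B)=2, level(B)>=1
  process D: level=0
    D->B: in-degree(B)=1, level(B)>=1
    D->C: in-degree(C)=0, level(C)=1, enqueue
  process C: level=1
    C->B: in-degree(B)=0, level(B)=2, enqueue
  process B: level=2
All levels: A:0, B:2, C:1, D:0
max level = 2

Answer: 2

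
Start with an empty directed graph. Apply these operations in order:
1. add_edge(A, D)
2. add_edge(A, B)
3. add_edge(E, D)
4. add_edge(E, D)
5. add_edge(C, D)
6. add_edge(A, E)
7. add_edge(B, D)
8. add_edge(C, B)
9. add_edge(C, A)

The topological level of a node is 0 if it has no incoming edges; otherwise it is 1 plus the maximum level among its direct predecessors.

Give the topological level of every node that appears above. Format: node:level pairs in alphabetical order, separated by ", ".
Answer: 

Op 1: add_edge(A, D). Edges now: 1
Op 2: add_edge(A, B). Edges now: 2
Op 3: add_edge(E, D). Edges now: 3
Op 4: add_edge(E, D) (duplicate, no change). Edges now: 3
Op 5: add_edge(C, D). Edges now: 4
Op 6: add_edge(A, E). Edges now: 5
Op 7: add_edge(B, D). Edges now: 6
Op 8: add_edge(C, B). Edges now: 7
Op 9: add_edge(C, A). Edges now: 8
Compute levels (Kahn BFS):
  sources (in-degree 0): C
  process C: level=0
    C->A: in-degree(A)=0, level(A)=1, enqueue
    C->B: in-degree(B)=1, level(B)>=1
    C->D: in-degree(D)=3, level(D)>=1
  process A: level=1
    A->B: in-degree(B)=0, level(B)=2, enqueue
    A->D: in-degree(D)=2, level(D)>=2
    A->E: in-degree(E)=0, level(E)=2, enqueue
  process B: level=2
    B->D: in-degree(D)=1, level(D)>=3
  process E: level=2
    E->D: in-degree(D)=0, level(D)=3, enqueue
  process D: level=3
All levels: A:1, B:2, C:0, D:3, E:2

Answer: A:1, B:2, C:0, D:3, E:2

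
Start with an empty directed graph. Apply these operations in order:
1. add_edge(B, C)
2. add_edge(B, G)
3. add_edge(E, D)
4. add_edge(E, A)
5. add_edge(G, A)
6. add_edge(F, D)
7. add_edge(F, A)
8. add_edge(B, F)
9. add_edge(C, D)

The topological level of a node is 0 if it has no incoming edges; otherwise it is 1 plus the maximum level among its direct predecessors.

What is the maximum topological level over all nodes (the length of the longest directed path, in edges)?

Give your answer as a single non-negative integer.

Op 1: add_edge(B, C). Edges now: 1
Op 2: add_edge(B, G). Edges now: 2
Op 3: add_edge(E, D). Edges now: 3
Op 4: add_edge(E, A). Edges now: 4
Op 5: add_edge(G, A). Edges now: 5
Op 6: add_edge(F, D). Edges now: 6
Op 7: add_edge(F, A). Edges now: 7
Op 8: add_edge(B, F). Edges now: 8
Op 9: add_edge(C, D). Edges now: 9
Compute levels (Kahn BFS):
  sources (in-degree 0): B, E
  process B: level=0
    B->C: in-degree(C)=0, level(C)=1, enqueue
    B->F: in-degree(F)=0, level(F)=1, enqueue
    B->G: in-degree(G)=0, level(G)=1, enqueue
  process E: level=0
    E->A: in-degree(A)=2, level(A)>=1
    E->D: in-degree(D)=2, level(D)>=1
  process C: level=1
    C->D: in-degree(D)=1, level(D)>=2
  process F: level=1
    F->A: in-degree(A)=1, level(A)>=2
    F->D: in-degree(D)=0, level(D)=2, enqueue
  process G: level=1
    G->A: in-degree(A)=0, level(A)=2, enqueue
  process D: level=2
  process A: level=2
All levels: A:2, B:0, C:1, D:2, E:0, F:1, G:1
max level = 2

Answer: 2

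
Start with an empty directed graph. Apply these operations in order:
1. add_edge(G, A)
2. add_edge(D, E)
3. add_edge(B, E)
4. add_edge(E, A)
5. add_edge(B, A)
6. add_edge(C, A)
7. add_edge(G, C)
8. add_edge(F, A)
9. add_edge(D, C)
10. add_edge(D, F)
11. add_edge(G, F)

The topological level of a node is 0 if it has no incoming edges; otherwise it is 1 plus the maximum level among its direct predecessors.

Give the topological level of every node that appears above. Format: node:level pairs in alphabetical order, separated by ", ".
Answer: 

Answer: A:2, B:0, C:1, D:0, E:1, F:1, G:0

Derivation:
Op 1: add_edge(G, A). Edges now: 1
Op 2: add_edge(D, E). Edges now: 2
Op 3: add_edge(B, E). Edges now: 3
Op 4: add_edge(E, A). Edges now: 4
Op 5: add_edge(B, A). Edges now: 5
Op 6: add_edge(C, A). Edges now: 6
Op 7: add_edge(G, C). Edges now: 7
Op 8: add_edge(F, A). Edges now: 8
Op 9: add_edge(D, C). Edges now: 9
Op 10: add_edge(D, F). Edges now: 10
Op 11: add_edge(G, F). Edges now: 11
Compute levels (Kahn BFS):
  sources (in-degree 0): B, D, G
  process B: level=0
    B->A: in-degree(A)=4, level(A)>=1
    B->E: in-degree(E)=1, level(E)>=1
  process D: level=0
    D->C: in-degree(C)=1, level(C)>=1
    D->E: in-degree(E)=0, level(E)=1, enqueue
    D->F: in-degree(F)=1, level(F)>=1
  process G: level=0
    G->A: in-degree(A)=3, level(A)>=1
    G->C: in-degree(C)=0, level(C)=1, enqueue
    G->F: in-degree(F)=0, level(F)=1, enqueue
  process E: level=1
    E->A: in-degree(A)=2, level(A)>=2
  process C: level=1
    C->A: in-degree(A)=1, level(A)>=2
  process F: level=1
    F->A: in-degree(A)=0, level(A)=2, enqueue
  process A: level=2
All levels: A:2, B:0, C:1, D:0, E:1, F:1, G:0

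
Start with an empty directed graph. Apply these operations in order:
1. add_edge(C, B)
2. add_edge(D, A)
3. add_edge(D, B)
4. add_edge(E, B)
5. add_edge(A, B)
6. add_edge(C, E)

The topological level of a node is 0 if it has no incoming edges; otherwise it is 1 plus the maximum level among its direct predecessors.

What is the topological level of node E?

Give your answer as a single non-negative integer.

Op 1: add_edge(C, B). Edges now: 1
Op 2: add_edge(D, A). Edges now: 2
Op 3: add_edge(D, B). Edges now: 3
Op 4: add_edge(E, B). Edges now: 4
Op 5: add_edge(A, B). Edges now: 5
Op 6: add_edge(C, E). Edges now: 6
Compute levels (Kahn BFS):
  sources (in-degree 0): C, D
  process C: level=0
    C->B: in-degree(B)=3, level(B)>=1
    C->E: in-degree(E)=0, level(E)=1, enqueue
  process D: level=0
    D->A: in-degree(A)=0, level(A)=1, enqueue
    D->B: in-degree(B)=2, level(B)>=1
  process E: level=1
    E->B: in-degree(B)=1, level(B)>=2
  process A: level=1
    A->B: in-degree(B)=0, level(B)=2, enqueue
  process B: level=2
All levels: A:1, B:2, C:0, D:0, E:1
level(E) = 1

Answer: 1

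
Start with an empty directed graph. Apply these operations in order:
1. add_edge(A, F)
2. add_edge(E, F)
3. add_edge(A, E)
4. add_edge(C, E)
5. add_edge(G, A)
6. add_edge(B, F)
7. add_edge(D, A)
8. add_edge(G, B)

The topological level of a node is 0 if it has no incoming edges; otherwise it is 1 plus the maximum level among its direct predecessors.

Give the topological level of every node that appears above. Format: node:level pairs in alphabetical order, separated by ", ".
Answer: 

Op 1: add_edge(A, F). Edges now: 1
Op 2: add_edge(E, F). Edges now: 2
Op 3: add_edge(A, E). Edges now: 3
Op 4: add_edge(C, E). Edges now: 4
Op 5: add_edge(G, A). Edges now: 5
Op 6: add_edge(B, F). Edges now: 6
Op 7: add_edge(D, A). Edges now: 7
Op 8: add_edge(G, B). Edges now: 8
Compute levels (Kahn BFS):
  sources (in-degree 0): C, D, G
  process C: level=0
    C->E: in-degree(E)=1, level(E)>=1
  process D: level=0
    D->A: in-degree(A)=1, level(A)>=1
  process G: level=0
    G->A: in-degree(A)=0, level(A)=1, enqueue
    G->B: in-degree(B)=0, level(B)=1, enqueue
  process A: level=1
    A->E: in-degree(E)=0, level(E)=2, enqueue
    A->F: in-degree(F)=2, level(F)>=2
  process B: level=1
    B->F: in-degree(F)=1, level(F)>=2
  process E: level=2
    E->F: in-degree(F)=0, level(F)=3, enqueue
  process F: level=3
All levels: A:1, B:1, C:0, D:0, E:2, F:3, G:0

Answer: A:1, B:1, C:0, D:0, E:2, F:3, G:0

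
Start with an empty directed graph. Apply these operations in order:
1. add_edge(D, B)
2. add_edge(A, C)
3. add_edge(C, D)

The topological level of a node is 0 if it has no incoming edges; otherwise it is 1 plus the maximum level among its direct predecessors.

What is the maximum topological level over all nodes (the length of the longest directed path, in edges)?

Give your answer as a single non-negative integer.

Op 1: add_edge(D, B). Edges now: 1
Op 2: add_edge(A, C). Edges now: 2
Op 3: add_edge(C, D). Edges now: 3
Compute levels (Kahn BFS):
  sources (in-degree 0): A
  process A: level=0
    A->C: in-degree(C)=0, level(C)=1, enqueue
  process C: level=1
    C->D: in-degree(D)=0, level(D)=2, enqueue
  process D: level=2
    D->B: in-degree(B)=0, level(B)=3, enqueue
  process B: level=3
All levels: A:0, B:3, C:1, D:2
max level = 3

Answer: 3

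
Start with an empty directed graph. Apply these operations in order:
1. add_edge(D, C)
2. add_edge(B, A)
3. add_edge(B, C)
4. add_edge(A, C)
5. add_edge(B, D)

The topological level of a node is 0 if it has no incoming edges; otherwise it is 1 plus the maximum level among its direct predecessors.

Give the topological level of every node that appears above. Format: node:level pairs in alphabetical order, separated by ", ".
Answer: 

Answer: A:1, B:0, C:2, D:1

Derivation:
Op 1: add_edge(D, C). Edges now: 1
Op 2: add_edge(B, A). Edges now: 2
Op 3: add_edge(B, C). Edges now: 3
Op 4: add_edge(A, C). Edges now: 4
Op 5: add_edge(B, D). Edges now: 5
Compute levels (Kahn BFS):
  sources (in-degree 0): B
  process B: level=0
    B->A: in-degree(A)=0, level(A)=1, enqueue
    B->C: in-degree(C)=2, level(C)>=1
    B->D: in-degree(D)=0, level(D)=1, enqueue
  process A: level=1
    A->C: in-degree(C)=1, level(C)>=2
  process D: level=1
    D->C: in-degree(C)=0, level(C)=2, enqueue
  process C: level=2
All levels: A:1, B:0, C:2, D:1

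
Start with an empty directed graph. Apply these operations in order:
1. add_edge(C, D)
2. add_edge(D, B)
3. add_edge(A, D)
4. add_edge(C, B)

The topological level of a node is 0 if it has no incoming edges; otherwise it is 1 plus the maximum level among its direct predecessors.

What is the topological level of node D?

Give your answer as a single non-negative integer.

Answer: 1

Derivation:
Op 1: add_edge(C, D). Edges now: 1
Op 2: add_edge(D, B). Edges now: 2
Op 3: add_edge(A, D). Edges now: 3
Op 4: add_edge(C, B). Edges now: 4
Compute levels (Kahn BFS):
  sources (in-degree 0): A, C
  process A: level=0
    A->D: in-degree(D)=1, level(D)>=1
  process C: level=0
    C->B: in-degree(B)=1, level(B)>=1
    C->D: in-degree(D)=0, level(D)=1, enqueue
  process D: level=1
    D->B: in-degree(B)=0, level(B)=2, enqueue
  process B: level=2
All levels: A:0, B:2, C:0, D:1
level(D) = 1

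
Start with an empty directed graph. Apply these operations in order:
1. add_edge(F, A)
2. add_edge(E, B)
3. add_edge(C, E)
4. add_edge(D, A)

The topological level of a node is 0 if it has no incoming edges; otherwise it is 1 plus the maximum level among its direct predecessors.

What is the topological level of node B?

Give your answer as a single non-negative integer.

Op 1: add_edge(F, A). Edges now: 1
Op 2: add_edge(E, B). Edges now: 2
Op 3: add_edge(C, E). Edges now: 3
Op 4: add_edge(D, A). Edges now: 4
Compute levels (Kahn BFS):
  sources (in-degree 0): C, D, F
  process C: level=0
    C->E: in-degree(E)=0, level(E)=1, enqueue
  process D: level=0
    D->A: in-degree(A)=1, level(A)>=1
  process F: level=0
    F->A: in-degree(A)=0, level(A)=1, enqueue
  process E: level=1
    E->B: in-degree(B)=0, level(B)=2, enqueue
  process A: level=1
  process B: level=2
All levels: A:1, B:2, C:0, D:0, E:1, F:0
level(B) = 2

Answer: 2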